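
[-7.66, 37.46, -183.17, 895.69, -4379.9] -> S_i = -7.66*(-4.89)^i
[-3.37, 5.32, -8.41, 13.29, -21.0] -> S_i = -3.37*(-1.58)^i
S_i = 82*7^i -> [82, 574, 4018, 28126, 196882]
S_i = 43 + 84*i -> [43, 127, 211, 295, 379]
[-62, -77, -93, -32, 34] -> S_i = Random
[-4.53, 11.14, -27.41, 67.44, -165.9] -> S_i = -4.53*(-2.46)^i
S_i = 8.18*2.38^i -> [8.18, 19.47, 46.33, 110.28, 262.46]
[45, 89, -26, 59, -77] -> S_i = Random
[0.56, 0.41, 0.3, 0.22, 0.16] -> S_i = 0.56*0.73^i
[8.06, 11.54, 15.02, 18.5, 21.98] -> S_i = 8.06 + 3.48*i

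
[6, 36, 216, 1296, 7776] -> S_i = 6*6^i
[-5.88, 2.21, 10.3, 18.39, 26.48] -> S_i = -5.88 + 8.09*i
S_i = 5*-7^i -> [5, -35, 245, -1715, 12005]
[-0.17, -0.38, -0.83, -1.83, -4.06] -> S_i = -0.17*2.21^i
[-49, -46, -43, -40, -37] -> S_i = -49 + 3*i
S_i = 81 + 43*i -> [81, 124, 167, 210, 253]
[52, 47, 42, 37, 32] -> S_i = 52 + -5*i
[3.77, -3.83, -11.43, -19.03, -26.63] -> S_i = 3.77 + -7.60*i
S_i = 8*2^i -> [8, 16, 32, 64, 128]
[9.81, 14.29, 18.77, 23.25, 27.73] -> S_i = 9.81 + 4.48*i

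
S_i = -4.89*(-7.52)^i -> [-4.89, 36.77, -276.53, 2079.52, -15637.96]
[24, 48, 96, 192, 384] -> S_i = 24*2^i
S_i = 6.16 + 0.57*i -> [6.16, 6.73, 7.3, 7.87, 8.44]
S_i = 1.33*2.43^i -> [1.33, 3.23, 7.85, 19.08, 46.37]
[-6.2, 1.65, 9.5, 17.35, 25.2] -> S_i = -6.20 + 7.85*i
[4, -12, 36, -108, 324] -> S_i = 4*-3^i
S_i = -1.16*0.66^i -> [-1.16, -0.77, -0.51, -0.33, -0.22]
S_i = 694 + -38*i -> [694, 656, 618, 580, 542]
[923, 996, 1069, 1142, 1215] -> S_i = 923 + 73*i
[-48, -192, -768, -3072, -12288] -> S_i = -48*4^i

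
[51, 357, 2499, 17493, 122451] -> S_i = 51*7^i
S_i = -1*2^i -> [-1, -2, -4, -8, -16]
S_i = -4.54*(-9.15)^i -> [-4.54, 41.54, -380.1, 3477.92, -31822.93]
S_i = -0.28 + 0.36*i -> [-0.28, 0.08, 0.44, 0.8, 1.16]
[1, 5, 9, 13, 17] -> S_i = 1 + 4*i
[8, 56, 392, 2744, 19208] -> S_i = 8*7^i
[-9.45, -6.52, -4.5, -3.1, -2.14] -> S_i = -9.45*0.69^i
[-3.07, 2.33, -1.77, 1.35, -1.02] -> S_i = -3.07*(-0.76)^i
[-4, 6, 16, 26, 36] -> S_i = -4 + 10*i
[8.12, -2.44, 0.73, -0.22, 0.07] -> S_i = 8.12*(-0.30)^i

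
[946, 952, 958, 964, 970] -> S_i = 946 + 6*i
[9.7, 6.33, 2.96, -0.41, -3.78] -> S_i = 9.70 + -3.37*i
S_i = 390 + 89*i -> [390, 479, 568, 657, 746]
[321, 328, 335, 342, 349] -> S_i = 321 + 7*i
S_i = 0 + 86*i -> [0, 86, 172, 258, 344]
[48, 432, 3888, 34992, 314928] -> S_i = 48*9^i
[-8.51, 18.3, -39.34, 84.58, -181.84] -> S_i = -8.51*(-2.15)^i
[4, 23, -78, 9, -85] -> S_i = Random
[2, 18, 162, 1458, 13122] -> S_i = 2*9^i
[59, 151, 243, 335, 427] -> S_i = 59 + 92*i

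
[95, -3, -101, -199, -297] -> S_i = 95 + -98*i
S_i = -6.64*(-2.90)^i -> [-6.64, 19.26, -55.84, 161.94, -469.63]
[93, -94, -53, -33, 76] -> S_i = Random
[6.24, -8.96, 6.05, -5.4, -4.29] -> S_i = Random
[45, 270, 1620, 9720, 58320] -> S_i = 45*6^i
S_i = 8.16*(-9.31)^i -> [8.16, -75.97, 707.28, -6584.75, 61304.01]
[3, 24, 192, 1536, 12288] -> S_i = 3*8^i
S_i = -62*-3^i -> [-62, 186, -558, 1674, -5022]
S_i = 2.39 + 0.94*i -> [2.39, 3.33, 4.27, 5.21, 6.15]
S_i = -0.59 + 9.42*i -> [-0.59, 8.83, 18.25, 27.67, 37.09]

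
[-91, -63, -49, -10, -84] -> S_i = Random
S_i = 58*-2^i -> [58, -116, 232, -464, 928]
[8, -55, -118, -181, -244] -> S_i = 8 + -63*i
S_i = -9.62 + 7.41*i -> [-9.62, -2.21, 5.2, 12.61, 20.02]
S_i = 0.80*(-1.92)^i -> [0.8, -1.54, 2.95, -5.66, 10.87]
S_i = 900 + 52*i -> [900, 952, 1004, 1056, 1108]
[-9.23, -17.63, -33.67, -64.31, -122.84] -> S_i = -9.23*1.91^i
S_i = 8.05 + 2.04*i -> [8.05, 10.09, 12.13, 14.17, 16.21]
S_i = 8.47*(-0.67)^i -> [8.47, -5.67, 3.8, -2.55, 1.71]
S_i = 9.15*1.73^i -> [9.15, 15.83, 27.39, 47.38, 81.96]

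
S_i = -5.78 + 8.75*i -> [-5.78, 2.97, 11.72, 20.47, 29.22]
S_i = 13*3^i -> [13, 39, 117, 351, 1053]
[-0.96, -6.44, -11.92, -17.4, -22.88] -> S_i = -0.96 + -5.48*i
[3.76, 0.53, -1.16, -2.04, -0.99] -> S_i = Random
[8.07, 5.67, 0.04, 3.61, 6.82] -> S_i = Random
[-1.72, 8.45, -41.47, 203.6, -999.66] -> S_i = -1.72*(-4.91)^i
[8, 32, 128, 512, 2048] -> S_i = 8*4^i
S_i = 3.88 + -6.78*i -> [3.88, -2.9, -9.68, -16.46, -23.24]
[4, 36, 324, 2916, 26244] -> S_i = 4*9^i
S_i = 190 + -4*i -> [190, 186, 182, 178, 174]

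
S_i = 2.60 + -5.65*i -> [2.6, -3.05, -8.7, -14.35, -20.0]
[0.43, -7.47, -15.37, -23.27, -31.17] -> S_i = 0.43 + -7.90*i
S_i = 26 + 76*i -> [26, 102, 178, 254, 330]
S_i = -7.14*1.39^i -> [-7.14, -9.92, -13.8, -19.18, -26.65]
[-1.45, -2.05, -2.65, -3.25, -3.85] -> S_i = -1.45 + -0.60*i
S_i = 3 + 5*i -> [3, 8, 13, 18, 23]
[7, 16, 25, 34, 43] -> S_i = 7 + 9*i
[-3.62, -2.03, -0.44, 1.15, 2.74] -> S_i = -3.62 + 1.59*i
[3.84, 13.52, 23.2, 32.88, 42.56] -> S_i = 3.84 + 9.68*i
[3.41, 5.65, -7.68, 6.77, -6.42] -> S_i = Random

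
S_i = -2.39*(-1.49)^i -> [-2.39, 3.56, -5.31, 7.91, -11.78]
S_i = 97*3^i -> [97, 291, 873, 2619, 7857]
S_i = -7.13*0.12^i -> [-7.13, -0.86, -0.1, -0.01, -0.0]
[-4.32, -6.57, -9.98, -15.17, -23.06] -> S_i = -4.32*1.52^i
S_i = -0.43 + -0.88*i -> [-0.43, -1.31, -2.19, -3.07, -3.95]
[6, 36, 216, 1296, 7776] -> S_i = 6*6^i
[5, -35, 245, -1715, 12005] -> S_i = 5*-7^i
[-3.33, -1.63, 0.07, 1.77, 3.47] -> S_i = -3.33 + 1.70*i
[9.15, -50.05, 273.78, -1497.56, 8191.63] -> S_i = 9.15*(-5.47)^i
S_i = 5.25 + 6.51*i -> [5.25, 11.76, 18.27, 24.78, 31.29]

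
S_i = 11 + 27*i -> [11, 38, 65, 92, 119]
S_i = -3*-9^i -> [-3, 27, -243, 2187, -19683]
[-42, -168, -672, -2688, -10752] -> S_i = -42*4^i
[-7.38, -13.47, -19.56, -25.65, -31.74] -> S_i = -7.38 + -6.09*i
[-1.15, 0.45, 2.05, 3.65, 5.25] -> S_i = -1.15 + 1.60*i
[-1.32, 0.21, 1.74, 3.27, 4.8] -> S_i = -1.32 + 1.53*i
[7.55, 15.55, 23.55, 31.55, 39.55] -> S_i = 7.55 + 8.00*i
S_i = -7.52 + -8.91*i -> [-7.52, -16.43, -25.34, -34.25, -43.16]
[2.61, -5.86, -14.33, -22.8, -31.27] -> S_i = 2.61 + -8.47*i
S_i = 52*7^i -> [52, 364, 2548, 17836, 124852]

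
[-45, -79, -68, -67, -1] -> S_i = Random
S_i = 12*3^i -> [12, 36, 108, 324, 972]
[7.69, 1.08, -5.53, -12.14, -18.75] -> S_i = 7.69 + -6.61*i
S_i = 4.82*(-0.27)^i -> [4.82, -1.3, 0.35, -0.09, 0.03]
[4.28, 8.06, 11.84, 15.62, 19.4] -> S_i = 4.28 + 3.78*i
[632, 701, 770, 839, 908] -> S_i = 632 + 69*i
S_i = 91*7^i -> [91, 637, 4459, 31213, 218491]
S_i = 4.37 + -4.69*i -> [4.37, -0.32, -5.01, -9.7, -14.39]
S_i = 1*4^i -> [1, 4, 16, 64, 256]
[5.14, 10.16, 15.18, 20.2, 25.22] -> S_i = 5.14 + 5.02*i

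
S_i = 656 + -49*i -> [656, 607, 558, 509, 460]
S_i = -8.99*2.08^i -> [-8.99, -18.7, -38.89, -80.9, -168.27]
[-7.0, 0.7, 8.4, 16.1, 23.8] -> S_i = -7.00 + 7.70*i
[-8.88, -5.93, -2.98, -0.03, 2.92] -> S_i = -8.88 + 2.95*i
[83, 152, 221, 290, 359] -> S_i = 83 + 69*i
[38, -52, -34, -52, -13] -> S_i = Random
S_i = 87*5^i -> [87, 435, 2175, 10875, 54375]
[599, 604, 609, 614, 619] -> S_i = 599 + 5*i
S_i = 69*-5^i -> [69, -345, 1725, -8625, 43125]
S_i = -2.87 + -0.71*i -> [-2.87, -3.58, -4.29, -5.0, -5.71]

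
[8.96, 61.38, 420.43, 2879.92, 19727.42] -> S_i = 8.96*6.85^i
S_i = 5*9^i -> [5, 45, 405, 3645, 32805]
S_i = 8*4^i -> [8, 32, 128, 512, 2048]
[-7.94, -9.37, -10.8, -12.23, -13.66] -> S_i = -7.94 + -1.43*i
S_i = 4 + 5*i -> [4, 9, 14, 19, 24]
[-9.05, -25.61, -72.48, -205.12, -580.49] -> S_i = -9.05*2.83^i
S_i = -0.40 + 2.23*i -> [-0.4, 1.83, 4.06, 6.29, 8.52]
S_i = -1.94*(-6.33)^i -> [-1.94, 12.28, -77.73, 492.05, -3114.7]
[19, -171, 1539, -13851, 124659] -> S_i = 19*-9^i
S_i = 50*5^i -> [50, 250, 1250, 6250, 31250]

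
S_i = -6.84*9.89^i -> [-6.84, -67.65, -669.03, -6616.75, -65439.7]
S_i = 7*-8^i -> [7, -56, 448, -3584, 28672]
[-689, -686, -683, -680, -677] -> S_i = -689 + 3*i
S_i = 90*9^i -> [90, 810, 7290, 65610, 590490]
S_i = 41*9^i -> [41, 369, 3321, 29889, 269001]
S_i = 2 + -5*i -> [2, -3, -8, -13, -18]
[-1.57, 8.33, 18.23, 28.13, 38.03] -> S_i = -1.57 + 9.90*i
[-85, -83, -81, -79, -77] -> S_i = -85 + 2*i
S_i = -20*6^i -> [-20, -120, -720, -4320, -25920]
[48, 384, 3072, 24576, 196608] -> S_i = 48*8^i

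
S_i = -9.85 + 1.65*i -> [-9.85, -8.2, -6.55, -4.9, -3.25]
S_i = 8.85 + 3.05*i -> [8.85, 11.9, 14.95, 18.0, 21.05]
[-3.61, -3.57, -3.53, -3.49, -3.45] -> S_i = -3.61 + 0.04*i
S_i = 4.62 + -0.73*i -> [4.62, 3.89, 3.16, 2.43, 1.7]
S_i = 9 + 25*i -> [9, 34, 59, 84, 109]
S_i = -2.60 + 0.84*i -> [-2.6, -1.76, -0.92, -0.08, 0.76]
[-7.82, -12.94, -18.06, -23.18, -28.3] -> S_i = -7.82 + -5.12*i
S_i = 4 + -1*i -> [4, 3, 2, 1, 0]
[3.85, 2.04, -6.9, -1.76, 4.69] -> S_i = Random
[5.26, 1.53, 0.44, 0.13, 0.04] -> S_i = 5.26*0.29^i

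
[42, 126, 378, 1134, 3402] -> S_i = 42*3^i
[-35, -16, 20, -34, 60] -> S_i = Random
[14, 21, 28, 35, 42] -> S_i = 14 + 7*i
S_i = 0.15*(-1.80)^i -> [0.15, -0.27, 0.49, -0.87, 1.57]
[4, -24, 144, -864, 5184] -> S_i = 4*-6^i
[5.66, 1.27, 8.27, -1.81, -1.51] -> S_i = Random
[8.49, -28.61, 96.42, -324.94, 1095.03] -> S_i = 8.49*(-3.37)^i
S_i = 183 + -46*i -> [183, 137, 91, 45, -1]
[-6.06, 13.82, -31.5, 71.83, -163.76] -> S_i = -6.06*(-2.28)^i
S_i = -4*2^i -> [-4, -8, -16, -32, -64]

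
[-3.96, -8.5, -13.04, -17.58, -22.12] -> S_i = -3.96 + -4.54*i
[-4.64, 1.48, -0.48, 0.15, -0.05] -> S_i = -4.64*(-0.32)^i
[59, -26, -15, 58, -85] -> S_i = Random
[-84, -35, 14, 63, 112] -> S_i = -84 + 49*i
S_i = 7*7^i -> [7, 49, 343, 2401, 16807]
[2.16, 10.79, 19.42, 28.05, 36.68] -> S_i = 2.16 + 8.63*i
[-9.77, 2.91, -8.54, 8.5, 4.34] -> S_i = Random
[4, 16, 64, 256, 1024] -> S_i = 4*4^i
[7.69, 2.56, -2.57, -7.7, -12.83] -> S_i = 7.69 + -5.13*i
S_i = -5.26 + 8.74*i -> [-5.26, 3.48, 12.22, 20.96, 29.7]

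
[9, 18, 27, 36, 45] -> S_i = 9 + 9*i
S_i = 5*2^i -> [5, 10, 20, 40, 80]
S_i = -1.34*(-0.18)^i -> [-1.34, 0.24, -0.04, 0.01, -0.0]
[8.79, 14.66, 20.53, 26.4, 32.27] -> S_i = 8.79 + 5.87*i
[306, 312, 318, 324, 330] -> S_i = 306 + 6*i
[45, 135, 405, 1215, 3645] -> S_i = 45*3^i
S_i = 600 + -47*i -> [600, 553, 506, 459, 412]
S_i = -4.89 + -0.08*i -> [-4.89, -4.97, -5.05, -5.13, -5.21]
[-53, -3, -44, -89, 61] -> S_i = Random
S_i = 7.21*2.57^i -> [7.21, 18.53, 47.62, 122.39, 314.53]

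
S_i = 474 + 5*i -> [474, 479, 484, 489, 494]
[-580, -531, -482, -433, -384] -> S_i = -580 + 49*i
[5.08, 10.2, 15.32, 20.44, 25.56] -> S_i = 5.08 + 5.12*i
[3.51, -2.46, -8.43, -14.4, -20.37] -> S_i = 3.51 + -5.97*i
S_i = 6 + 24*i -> [6, 30, 54, 78, 102]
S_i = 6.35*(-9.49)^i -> [6.35, -60.26, 571.88, -5427.16, 51503.72]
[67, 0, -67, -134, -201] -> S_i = 67 + -67*i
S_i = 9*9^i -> [9, 81, 729, 6561, 59049]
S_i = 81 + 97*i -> [81, 178, 275, 372, 469]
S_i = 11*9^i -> [11, 99, 891, 8019, 72171]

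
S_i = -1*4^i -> [-1, -4, -16, -64, -256]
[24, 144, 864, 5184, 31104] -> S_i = 24*6^i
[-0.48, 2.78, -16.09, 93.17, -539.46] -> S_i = -0.48*(-5.79)^i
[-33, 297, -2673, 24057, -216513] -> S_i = -33*-9^i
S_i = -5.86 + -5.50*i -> [-5.86, -11.36, -16.86, -22.36, -27.86]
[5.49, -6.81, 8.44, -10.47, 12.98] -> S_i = 5.49*(-1.24)^i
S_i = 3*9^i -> [3, 27, 243, 2187, 19683]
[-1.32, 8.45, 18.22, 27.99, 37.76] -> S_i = -1.32 + 9.77*i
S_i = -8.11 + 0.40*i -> [-8.11, -7.71, -7.31, -6.91, -6.51]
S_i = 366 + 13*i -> [366, 379, 392, 405, 418]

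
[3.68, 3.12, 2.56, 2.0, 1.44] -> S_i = 3.68 + -0.56*i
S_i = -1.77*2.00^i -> [-1.77, -3.54, -7.08, -14.16, -28.32]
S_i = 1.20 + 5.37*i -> [1.2, 6.57, 11.94, 17.31, 22.68]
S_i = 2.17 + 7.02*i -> [2.17, 9.19, 16.21, 23.23, 30.25]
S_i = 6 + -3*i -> [6, 3, 0, -3, -6]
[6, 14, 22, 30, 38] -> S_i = 6 + 8*i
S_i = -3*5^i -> [-3, -15, -75, -375, -1875]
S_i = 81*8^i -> [81, 648, 5184, 41472, 331776]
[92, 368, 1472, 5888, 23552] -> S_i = 92*4^i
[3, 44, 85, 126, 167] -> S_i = 3 + 41*i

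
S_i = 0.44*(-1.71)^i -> [0.44, -0.75, 1.29, -2.2, 3.76]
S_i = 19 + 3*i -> [19, 22, 25, 28, 31]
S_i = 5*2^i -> [5, 10, 20, 40, 80]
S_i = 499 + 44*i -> [499, 543, 587, 631, 675]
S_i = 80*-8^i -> [80, -640, 5120, -40960, 327680]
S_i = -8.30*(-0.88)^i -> [-8.3, 7.3, -6.43, 5.66, -4.98]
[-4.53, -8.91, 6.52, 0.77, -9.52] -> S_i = Random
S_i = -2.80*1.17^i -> [-2.8, -3.28, -3.83, -4.48, -5.25]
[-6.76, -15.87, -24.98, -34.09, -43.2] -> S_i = -6.76 + -9.11*i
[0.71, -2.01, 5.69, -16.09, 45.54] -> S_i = 0.71*(-2.83)^i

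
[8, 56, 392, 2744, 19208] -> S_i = 8*7^i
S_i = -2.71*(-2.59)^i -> [-2.71, 7.02, -18.18, 47.08, -121.95]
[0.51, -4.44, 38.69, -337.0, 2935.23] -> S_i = 0.51*(-8.71)^i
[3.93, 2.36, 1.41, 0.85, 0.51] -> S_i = 3.93*0.60^i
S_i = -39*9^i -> [-39, -351, -3159, -28431, -255879]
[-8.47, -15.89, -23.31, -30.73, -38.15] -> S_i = -8.47 + -7.42*i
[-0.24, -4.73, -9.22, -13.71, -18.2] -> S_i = -0.24 + -4.49*i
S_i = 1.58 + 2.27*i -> [1.58, 3.85, 6.12, 8.39, 10.66]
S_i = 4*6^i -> [4, 24, 144, 864, 5184]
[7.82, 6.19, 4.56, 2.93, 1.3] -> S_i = 7.82 + -1.63*i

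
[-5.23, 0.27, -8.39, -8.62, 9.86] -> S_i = Random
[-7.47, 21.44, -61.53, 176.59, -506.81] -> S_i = -7.47*(-2.87)^i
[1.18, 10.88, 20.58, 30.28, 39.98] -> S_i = 1.18 + 9.70*i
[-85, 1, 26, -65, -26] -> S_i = Random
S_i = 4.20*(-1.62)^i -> [4.2, -6.8, 11.02, -17.86, 28.93]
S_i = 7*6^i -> [7, 42, 252, 1512, 9072]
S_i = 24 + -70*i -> [24, -46, -116, -186, -256]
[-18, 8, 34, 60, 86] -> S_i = -18 + 26*i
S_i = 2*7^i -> [2, 14, 98, 686, 4802]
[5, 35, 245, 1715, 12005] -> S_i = 5*7^i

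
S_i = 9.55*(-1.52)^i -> [9.55, -14.52, 22.06, -33.54, 50.98]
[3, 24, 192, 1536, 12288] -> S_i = 3*8^i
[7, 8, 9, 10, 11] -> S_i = 7 + 1*i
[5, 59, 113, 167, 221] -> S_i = 5 + 54*i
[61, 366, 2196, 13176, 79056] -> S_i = 61*6^i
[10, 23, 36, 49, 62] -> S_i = 10 + 13*i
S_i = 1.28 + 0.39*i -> [1.28, 1.67, 2.06, 2.45, 2.84]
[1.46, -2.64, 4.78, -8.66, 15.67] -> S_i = 1.46*(-1.81)^i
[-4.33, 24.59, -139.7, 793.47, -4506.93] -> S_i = -4.33*(-5.68)^i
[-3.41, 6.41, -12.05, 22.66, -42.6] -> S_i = -3.41*(-1.88)^i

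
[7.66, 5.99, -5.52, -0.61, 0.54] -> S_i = Random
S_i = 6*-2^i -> [6, -12, 24, -48, 96]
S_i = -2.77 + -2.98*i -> [-2.77, -5.75, -8.73, -11.71, -14.69]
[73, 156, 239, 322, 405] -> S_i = 73 + 83*i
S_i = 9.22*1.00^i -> [9.22, 9.22, 9.22, 9.22, 9.22]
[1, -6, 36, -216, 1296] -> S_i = 1*-6^i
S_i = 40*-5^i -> [40, -200, 1000, -5000, 25000]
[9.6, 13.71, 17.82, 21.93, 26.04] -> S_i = 9.60 + 4.11*i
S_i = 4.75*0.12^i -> [4.75, 0.57, 0.07, 0.01, 0.0]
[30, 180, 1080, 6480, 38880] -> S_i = 30*6^i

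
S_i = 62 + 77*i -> [62, 139, 216, 293, 370]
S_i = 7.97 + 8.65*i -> [7.97, 16.62, 25.27, 33.92, 42.57]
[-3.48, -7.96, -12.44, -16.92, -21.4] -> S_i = -3.48 + -4.48*i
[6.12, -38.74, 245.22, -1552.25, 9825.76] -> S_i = 6.12*(-6.33)^i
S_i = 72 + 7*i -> [72, 79, 86, 93, 100]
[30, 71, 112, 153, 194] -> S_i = 30 + 41*i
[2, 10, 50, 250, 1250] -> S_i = 2*5^i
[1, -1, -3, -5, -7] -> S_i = 1 + -2*i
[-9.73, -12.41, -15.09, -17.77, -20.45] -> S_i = -9.73 + -2.68*i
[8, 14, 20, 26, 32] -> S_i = 8 + 6*i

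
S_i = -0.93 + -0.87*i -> [-0.93, -1.8, -2.67, -3.54, -4.41]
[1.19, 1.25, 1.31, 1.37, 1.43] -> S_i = 1.19 + 0.06*i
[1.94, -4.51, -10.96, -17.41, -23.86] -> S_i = 1.94 + -6.45*i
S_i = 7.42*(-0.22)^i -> [7.42, -1.63, 0.36, -0.08, 0.02]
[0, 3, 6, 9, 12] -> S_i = 0 + 3*i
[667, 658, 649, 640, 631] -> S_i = 667 + -9*i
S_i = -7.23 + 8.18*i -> [-7.23, 0.95, 9.13, 17.31, 25.49]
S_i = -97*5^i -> [-97, -485, -2425, -12125, -60625]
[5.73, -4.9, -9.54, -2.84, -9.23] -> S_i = Random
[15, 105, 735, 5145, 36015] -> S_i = 15*7^i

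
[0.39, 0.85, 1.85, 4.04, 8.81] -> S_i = 0.39*2.18^i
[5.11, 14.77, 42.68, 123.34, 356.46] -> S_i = 5.11*2.89^i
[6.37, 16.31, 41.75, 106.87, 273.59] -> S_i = 6.37*2.56^i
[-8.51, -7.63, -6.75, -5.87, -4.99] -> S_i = -8.51 + 0.88*i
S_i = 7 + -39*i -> [7, -32, -71, -110, -149]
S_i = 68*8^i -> [68, 544, 4352, 34816, 278528]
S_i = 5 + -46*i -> [5, -41, -87, -133, -179]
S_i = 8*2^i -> [8, 16, 32, 64, 128]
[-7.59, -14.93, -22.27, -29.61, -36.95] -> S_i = -7.59 + -7.34*i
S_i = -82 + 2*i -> [-82, -80, -78, -76, -74]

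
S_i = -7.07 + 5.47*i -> [-7.07, -1.6, 3.87, 9.34, 14.81]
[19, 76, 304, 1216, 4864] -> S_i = 19*4^i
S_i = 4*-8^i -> [4, -32, 256, -2048, 16384]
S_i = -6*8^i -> [-6, -48, -384, -3072, -24576]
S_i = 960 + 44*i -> [960, 1004, 1048, 1092, 1136]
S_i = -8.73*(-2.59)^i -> [-8.73, 22.61, -58.56, 151.67, -392.84]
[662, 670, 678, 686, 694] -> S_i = 662 + 8*i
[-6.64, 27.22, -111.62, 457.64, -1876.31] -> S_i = -6.64*(-4.10)^i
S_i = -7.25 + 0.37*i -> [-7.25, -6.88, -6.51, -6.14, -5.77]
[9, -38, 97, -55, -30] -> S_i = Random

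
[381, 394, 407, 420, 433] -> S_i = 381 + 13*i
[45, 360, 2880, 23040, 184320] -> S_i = 45*8^i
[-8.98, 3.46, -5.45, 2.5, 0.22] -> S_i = Random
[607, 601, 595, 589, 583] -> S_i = 607 + -6*i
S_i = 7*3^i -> [7, 21, 63, 189, 567]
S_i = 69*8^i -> [69, 552, 4416, 35328, 282624]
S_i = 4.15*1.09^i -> [4.15, 4.52, 4.93, 5.37, 5.86]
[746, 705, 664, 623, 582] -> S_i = 746 + -41*i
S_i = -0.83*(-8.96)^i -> [-0.83, 7.44, -66.63, 597.04, -5349.46]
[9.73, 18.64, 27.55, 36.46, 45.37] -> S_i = 9.73 + 8.91*i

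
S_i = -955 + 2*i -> [-955, -953, -951, -949, -947]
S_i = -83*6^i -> [-83, -498, -2988, -17928, -107568]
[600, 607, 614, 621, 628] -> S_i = 600 + 7*i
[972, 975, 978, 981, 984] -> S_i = 972 + 3*i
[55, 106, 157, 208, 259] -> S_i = 55 + 51*i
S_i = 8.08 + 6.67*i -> [8.08, 14.75, 21.42, 28.09, 34.76]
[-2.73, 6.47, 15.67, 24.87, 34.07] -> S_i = -2.73 + 9.20*i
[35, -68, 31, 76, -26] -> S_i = Random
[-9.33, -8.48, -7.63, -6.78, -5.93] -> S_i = -9.33 + 0.85*i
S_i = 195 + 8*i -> [195, 203, 211, 219, 227]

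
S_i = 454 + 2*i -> [454, 456, 458, 460, 462]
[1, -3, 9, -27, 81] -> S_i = 1*-3^i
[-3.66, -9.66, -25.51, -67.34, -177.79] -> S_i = -3.66*2.64^i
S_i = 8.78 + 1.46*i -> [8.78, 10.24, 11.7, 13.16, 14.62]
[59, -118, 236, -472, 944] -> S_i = 59*-2^i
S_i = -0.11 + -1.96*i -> [-0.11, -2.07, -4.03, -5.99, -7.95]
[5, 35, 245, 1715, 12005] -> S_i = 5*7^i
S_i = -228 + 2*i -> [-228, -226, -224, -222, -220]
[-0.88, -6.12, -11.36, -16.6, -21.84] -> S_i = -0.88 + -5.24*i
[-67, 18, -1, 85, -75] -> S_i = Random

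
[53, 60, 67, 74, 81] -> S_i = 53 + 7*i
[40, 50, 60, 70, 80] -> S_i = 40 + 10*i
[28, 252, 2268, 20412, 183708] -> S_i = 28*9^i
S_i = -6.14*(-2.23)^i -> [-6.14, 13.69, -30.53, 68.09, -151.84]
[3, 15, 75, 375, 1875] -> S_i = 3*5^i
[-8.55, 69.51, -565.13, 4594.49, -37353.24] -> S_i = -8.55*(-8.13)^i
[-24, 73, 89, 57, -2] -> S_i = Random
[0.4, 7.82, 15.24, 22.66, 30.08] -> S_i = 0.40 + 7.42*i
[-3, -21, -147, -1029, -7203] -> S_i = -3*7^i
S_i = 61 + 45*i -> [61, 106, 151, 196, 241]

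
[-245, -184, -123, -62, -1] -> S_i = -245 + 61*i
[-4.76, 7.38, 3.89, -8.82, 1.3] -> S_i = Random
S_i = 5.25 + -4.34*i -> [5.25, 0.91, -3.43, -7.77, -12.11]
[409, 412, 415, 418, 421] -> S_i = 409 + 3*i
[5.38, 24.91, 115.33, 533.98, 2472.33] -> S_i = 5.38*4.63^i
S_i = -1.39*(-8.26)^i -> [-1.39, 11.48, -94.84, 783.35, -6470.46]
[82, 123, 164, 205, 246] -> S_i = 82 + 41*i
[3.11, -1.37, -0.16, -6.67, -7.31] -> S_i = Random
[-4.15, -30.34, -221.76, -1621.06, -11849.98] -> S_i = -4.15*7.31^i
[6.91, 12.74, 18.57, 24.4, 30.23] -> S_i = 6.91 + 5.83*i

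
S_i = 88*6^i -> [88, 528, 3168, 19008, 114048]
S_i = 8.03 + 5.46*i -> [8.03, 13.49, 18.95, 24.41, 29.87]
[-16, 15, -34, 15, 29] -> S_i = Random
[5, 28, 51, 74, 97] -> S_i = 5 + 23*i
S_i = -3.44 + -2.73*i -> [-3.44, -6.17, -8.9, -11.63, -14.36]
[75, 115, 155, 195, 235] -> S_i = 75 + 40*i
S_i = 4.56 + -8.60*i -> [4.56, -4.04, -12.64, -21.24, -29.84]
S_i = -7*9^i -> [-7, -63, -567, -5103, -45927]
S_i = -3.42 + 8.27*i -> [-3.42, 4.85, 13.12, 21.39, 29.66]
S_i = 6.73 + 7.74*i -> [6.73, 14.47, 22.21, 29.95, 37.69]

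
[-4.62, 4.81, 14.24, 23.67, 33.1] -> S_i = -4.62 + 9.43*i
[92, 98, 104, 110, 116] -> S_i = 92 + 6*i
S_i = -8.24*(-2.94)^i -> [-8.24, 24.23, -71.22, 209.4, -615.63]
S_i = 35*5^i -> [35, 175, 875, 4375, 21875]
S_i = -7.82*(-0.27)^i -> [-7.82, 2.11, -0.57, 0.15, -0.04]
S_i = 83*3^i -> [83, 249, 747, 2241, 6723]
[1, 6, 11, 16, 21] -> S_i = 1 + 5*i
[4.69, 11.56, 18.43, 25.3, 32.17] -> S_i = 4.69 + 6.87*i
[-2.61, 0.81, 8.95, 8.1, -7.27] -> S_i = Random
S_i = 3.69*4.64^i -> [3.69, 17.12, 79.44, 368.62, 1710.4]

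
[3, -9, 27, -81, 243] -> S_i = 3*-3^i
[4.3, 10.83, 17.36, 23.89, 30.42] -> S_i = 4.30 + 6.53*i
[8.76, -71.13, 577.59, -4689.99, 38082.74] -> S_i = 8.76*(-8.12)^i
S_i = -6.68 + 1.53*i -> [-6.68, -5.15, -3.62, -2.09, -0.56]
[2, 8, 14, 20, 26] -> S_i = 2 + 6*i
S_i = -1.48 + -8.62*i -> [-1.48, -10.1, -18.72, -27.34, -35.96]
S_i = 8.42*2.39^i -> [8.42, 20.12, 48.1, 114.95, 274.73]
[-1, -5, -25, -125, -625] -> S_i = -1*5^i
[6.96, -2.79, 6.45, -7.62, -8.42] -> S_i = Random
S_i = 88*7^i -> [88, 616, 4312, 30184, 211288]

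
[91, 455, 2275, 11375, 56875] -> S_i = 91*5^i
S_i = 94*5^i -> [94, 470, 2350, 11750, 58750]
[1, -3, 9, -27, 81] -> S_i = 1*-3^i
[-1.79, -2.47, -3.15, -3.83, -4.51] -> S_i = -1.79 + -0.68*i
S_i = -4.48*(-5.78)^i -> [-4.48, 25.89, -149.67, 865.09, -5000.22]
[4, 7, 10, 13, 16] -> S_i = 4 + 3*i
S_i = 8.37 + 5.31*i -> [8.37, 13.68, 18.99, 24.3, 29.61]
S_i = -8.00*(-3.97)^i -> [-8.0, 31.76, -126.09, 500.57, -1987.25]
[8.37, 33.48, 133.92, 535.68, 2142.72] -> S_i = 8.37*4.00^i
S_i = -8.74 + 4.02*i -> [-8.74, -4.72, -0.7, 3.32, 7.34]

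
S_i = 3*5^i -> [3, 15, 75, 375, 1875]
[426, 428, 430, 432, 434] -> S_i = 426 + 2*i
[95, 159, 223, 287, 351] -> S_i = 95 + 64*i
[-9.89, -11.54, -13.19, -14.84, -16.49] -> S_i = -9.89 + -1.65*i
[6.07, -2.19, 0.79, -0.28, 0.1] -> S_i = 6.07*(-0.36)^i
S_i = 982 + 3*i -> [982, 985, 988, 991, 994]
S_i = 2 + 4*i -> [2, 6, 10, 14, 18]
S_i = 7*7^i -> [7, 49, 343, 2401, 16807]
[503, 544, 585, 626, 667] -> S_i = 503 + 41*i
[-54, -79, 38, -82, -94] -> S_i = Random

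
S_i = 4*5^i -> [4, 20, 100, 500, 2500]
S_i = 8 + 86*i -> [8, 94, 180, 266, 352]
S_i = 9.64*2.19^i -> [9.64, 21.11, 46.23, 101.25, 221.74]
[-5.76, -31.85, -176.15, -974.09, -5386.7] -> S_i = -5.76*5.53^i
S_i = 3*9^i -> [3, 27, 243, 2187, 19683]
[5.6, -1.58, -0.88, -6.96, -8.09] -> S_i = Random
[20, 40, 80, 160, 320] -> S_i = 20*2^i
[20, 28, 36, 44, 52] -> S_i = 20 + 8*i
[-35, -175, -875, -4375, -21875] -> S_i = -35*5^i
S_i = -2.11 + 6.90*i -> [-2.11, 4.79, 11.69, 18.59, 25.49]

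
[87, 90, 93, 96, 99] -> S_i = 87 + 3*i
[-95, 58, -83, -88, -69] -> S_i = Random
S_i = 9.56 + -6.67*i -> [9.56, 2.89, -3.78, -10.45, -17.12]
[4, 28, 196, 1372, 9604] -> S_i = 4*7^i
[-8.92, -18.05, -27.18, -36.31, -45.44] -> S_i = -8.92 + -9.13*i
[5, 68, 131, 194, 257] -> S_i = 5 + 63*i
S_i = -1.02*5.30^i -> [-1.02, -5.41, -28.65, -151.85, -804.83]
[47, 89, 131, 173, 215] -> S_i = 47 + 42*i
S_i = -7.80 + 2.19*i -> [-7.8, -5.61, -3.42, -1.23, 0.96]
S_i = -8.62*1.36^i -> [-8.62, -11.72, -15.94, -21.68, -29.49]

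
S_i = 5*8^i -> [5, 40, 320, 2560, 20480]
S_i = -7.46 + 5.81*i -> [-7.46, -1.65, 4.16, 9.97, 15.78]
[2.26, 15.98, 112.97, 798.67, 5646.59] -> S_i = 2.26*7.07^i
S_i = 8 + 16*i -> [8, 24, 40, 56, 72]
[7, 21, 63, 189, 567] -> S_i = 7*3^i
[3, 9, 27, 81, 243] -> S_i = 3*3^i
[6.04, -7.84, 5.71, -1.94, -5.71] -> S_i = Random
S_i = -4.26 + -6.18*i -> [-4.26, -10.44, -16.62, -22.8, -28.98]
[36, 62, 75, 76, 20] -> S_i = Random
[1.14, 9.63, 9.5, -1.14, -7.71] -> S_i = Random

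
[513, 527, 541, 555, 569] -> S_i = 513 + 14*i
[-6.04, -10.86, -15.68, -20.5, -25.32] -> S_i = -6.04 + -4.82*i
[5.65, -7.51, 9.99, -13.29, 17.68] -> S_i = 5.65*(-1.33)^i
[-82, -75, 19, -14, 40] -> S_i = Random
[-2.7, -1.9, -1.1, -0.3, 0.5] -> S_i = -2.70 + 0.80*i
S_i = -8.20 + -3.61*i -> [-8.2, -11.81, -15.42, -19.03, -22.64]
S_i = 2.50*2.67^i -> [2.5, 6.68, 17.82, 47.59, 127.05]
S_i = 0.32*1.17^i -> [0.32, 0.37, 0.44, 0.51, 0.6]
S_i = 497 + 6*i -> [497, 503, 509, 515, 521]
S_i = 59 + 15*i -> [59, 74, 89, 104, 119]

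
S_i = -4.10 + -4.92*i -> [-4.1, -9.02, -13.94, -18.86, -23.78]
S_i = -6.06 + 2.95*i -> [-6.06, -3.11, -0.16, 2.79, 5.74]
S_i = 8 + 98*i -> [8, 106, 204, 302, 400]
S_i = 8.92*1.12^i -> [8.92, 9.99, 11.19, 12.53, 14.04]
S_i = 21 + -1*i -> [21, 20, 19, 18, 17]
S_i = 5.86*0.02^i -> [5.86, 0.12, 0.0, 0.0, 0.0]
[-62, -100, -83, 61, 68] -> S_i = Random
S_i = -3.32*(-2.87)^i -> [-3.32, 9.53, -27.35, 78.48, -225.25]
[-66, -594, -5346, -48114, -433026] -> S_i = -66*9^i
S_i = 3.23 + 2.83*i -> [3.23, 6.06, 8.89, 11.72, 14.55]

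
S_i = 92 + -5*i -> [92, 87, 82, 77, 72]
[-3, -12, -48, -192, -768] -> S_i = -3*4^i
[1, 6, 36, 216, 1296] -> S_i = 1*6^i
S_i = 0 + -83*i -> [0, -83, -166, -249, -332]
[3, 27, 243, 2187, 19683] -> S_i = 3*9^i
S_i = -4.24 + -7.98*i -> [-4.24, -12.22, -20.2, -28.18, -36.16]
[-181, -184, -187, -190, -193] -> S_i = -181 + -3*i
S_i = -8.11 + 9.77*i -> [-8.11, 1.66, 11.43, 21.2, 30.97]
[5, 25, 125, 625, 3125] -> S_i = 5*5^i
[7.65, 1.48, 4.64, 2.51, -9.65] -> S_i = Random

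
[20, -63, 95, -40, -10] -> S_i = Random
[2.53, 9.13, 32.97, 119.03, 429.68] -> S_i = 2.53*3.61^i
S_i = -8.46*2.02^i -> [-8.46, -17.09, -34.52, -69.73, -140.86]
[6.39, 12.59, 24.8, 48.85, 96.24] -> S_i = 6.39*1.97^i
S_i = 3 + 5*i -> [3, 8, 13, 18, 23]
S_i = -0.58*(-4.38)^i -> [-0.58, 2.54, -11.13, 48.74, -213.46]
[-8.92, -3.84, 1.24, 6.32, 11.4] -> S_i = -8.92 + 5.08*i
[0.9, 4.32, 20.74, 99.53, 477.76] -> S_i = 0.90*4.80^i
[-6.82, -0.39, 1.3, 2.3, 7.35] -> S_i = Random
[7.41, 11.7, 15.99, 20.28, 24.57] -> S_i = 7.41 + 4.29*i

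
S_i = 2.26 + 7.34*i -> [2.26, 9.6, 16.94, 24.28, 31.62]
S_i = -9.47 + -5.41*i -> [-9.47, -14.88, -20.29, -25.7, -31.11]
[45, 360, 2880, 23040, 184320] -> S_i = 45*8^i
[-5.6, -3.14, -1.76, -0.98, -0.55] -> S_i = -5.60*0.56^i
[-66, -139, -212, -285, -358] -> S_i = -66 + -73*i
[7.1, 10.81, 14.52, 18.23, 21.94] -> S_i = 7.10 + 3.71*i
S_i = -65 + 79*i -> [-65, 14, 93, 172, 251]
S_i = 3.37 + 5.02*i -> [3.37, 8.39, 13.41, 18.43, 23.45]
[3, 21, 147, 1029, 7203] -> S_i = 3*7^i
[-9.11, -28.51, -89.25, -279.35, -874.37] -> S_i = -9.11*3.13^i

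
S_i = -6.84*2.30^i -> [-6.84, -15.73, -36.18, -83.22, -191.41]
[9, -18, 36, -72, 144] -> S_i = 9*-2^i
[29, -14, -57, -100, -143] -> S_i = 29 + -43*i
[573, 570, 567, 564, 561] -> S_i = 573 + -3*i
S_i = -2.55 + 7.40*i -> [-2.55, 4.85, 12.25, 19.65, 27.05]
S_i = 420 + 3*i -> [420, 423, 426, 429, 432]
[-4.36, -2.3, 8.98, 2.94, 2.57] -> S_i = Random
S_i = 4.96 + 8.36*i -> [4.96, 13.32, 21.68, 30.04, 38.4]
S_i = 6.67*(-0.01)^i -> [6.67, -0.07, 0.0, -0.0, 0.0]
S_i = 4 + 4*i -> [4, 8, 12, 16, 20]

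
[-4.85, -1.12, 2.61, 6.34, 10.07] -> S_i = -4.85 + 3.73*i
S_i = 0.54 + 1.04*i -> [0.54, 1.58, 2.62, 3.66, 4.7]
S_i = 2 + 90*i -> [2, 92, 182, 272, 362]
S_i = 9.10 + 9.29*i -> [9.1, 18.39, 27.68, 36.97, 46.26]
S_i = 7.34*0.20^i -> [7.34, 1.47, 0.29, 0.06, 0.01]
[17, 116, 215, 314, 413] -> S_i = 17 + 99*i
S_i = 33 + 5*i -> [33, 38, 43, 48, 53]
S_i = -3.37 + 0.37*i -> [-3.37, -3.0, -2.63, -2.26, -1.89]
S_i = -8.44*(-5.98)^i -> [-8.44, 50.47, -301.82, 1804.87, -10793.12]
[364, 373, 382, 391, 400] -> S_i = 364 + 9*i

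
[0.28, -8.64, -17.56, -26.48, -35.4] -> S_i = 0.28 + -8.92*i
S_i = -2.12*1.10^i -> [-2.12, -2.33, -2.57, -2.82, -3.1]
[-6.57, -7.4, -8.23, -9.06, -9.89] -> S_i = -6.57 + -0.83*i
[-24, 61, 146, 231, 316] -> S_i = -24 + 85*i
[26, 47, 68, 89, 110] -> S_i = 26 + 21*i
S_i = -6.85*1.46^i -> [-6.85, -10.0, -14.6, -21.32, -31.12]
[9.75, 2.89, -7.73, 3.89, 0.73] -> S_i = Random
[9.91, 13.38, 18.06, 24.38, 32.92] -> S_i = 9.91*1.35^i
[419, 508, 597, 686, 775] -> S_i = 419 + 89*i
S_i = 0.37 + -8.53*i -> [0.37, -8.16, -16.69, -25.22, -33.75]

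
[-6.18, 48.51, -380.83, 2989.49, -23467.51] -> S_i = -6.18*(-7.85)^i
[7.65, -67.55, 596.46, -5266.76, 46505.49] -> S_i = 7.65*(-8.83)^i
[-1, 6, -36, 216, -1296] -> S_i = -1*-6^i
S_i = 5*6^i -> [5, 30, 180, 1080, 6480]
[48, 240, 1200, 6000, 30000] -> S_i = 48*5^i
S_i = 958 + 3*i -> [958, 961, 964, 967, 970]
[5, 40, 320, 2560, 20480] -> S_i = 5*8^i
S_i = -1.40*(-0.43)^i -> [-1.4, 0.6, -0.26, 0.11, -0.05]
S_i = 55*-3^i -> [55, -165, 495, -1485, 4455]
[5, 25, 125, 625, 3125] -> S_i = 5*5^i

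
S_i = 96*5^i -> [96, 480, 2400, 12000, 60000]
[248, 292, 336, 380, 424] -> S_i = 248 + 44*i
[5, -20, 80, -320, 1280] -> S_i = 5*-4^i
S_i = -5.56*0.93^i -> [-5.56, -5.17, -4.81, -4.47, -4.16]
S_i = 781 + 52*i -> [781, 833, 885, 937, 989]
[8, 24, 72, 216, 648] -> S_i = 8*3^i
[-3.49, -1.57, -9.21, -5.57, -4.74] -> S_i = Random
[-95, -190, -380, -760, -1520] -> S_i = -95*2^i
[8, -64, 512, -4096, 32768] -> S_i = 8*-8^i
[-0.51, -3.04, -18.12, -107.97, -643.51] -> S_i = -0.51*5.96^i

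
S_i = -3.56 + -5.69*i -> [-3.56, -9.25, -14.94, -20.63, -26.32]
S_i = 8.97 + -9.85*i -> [8.97, -0.88, -10.73, -20.58, -30.43]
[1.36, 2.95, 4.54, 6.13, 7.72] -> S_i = 1.36 + 1.59*i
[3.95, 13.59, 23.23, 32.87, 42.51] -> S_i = 3.95 + 9.64*i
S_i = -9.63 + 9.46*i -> [-9.63, -0.17, 9.29, 18.75, 28.21]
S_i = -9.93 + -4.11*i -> [-9.93, -14.04, -18.15, -22.26, -26.37]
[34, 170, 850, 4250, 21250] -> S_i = 34*5^i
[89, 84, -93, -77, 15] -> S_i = Random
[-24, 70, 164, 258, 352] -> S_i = -24 + 94*i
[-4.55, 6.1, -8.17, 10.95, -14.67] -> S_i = -4.55*(-1.34)^i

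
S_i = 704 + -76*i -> [704, 628, 552, 476, 400]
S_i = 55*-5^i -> [55, -275, 1375, -6875, 34375]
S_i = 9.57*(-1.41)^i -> [9.57, -13.49, 19.03, -26.83, 37.83]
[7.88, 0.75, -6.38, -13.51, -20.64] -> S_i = 7.88 + -7.13*i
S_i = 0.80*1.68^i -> [0.8, 1.34, 2.26, 3.79, 6.37]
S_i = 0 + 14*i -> [0, 14, 28, 42, 56]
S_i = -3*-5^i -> [-3, 15, -75, 375, -1875]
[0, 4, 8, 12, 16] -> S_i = 0 + 4*i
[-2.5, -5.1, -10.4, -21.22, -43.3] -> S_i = -2.50*2.04^i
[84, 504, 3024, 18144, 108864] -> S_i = 84*6^i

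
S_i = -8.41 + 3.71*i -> [-8.41, -4.7, -0.99, 2.72, 6.43]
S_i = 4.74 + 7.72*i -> [4.74, 12.46, 20.18, 27.9, 35.62]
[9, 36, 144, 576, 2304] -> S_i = 9*4^i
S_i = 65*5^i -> [65, 325, 1625, 8125, 40625]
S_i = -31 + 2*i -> [-31, -29, -27, -25, -23]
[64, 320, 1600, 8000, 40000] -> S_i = 64*5^i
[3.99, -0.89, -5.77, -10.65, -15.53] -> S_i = 3.99 + -4.88*i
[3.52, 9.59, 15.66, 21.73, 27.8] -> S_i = 3.52 + 6.07*i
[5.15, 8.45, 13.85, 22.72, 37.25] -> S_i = 5.15*1.64^i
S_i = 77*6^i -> [77, 462, 2772, 16632, 99792]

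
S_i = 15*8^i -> [15, 120, 960, 7680, 61440]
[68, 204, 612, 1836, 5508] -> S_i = 68*3^i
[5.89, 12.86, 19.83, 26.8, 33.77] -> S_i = 5.89 + 6.97*i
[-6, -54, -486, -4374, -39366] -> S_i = -6*9^i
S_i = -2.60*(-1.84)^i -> [-2.6, 4.78, -8.8, 16.2, -29.8]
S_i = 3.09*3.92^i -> [3.09, 12.11, 47.48, 186.13, 729.63]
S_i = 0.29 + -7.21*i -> [0.29, -6.92, -14.13, -21.34, -28.55]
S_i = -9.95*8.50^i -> [-9.95, -84.57, -718.89, -6110.54, -51939.62]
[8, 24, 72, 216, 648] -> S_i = 8*3^i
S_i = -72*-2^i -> [-72, 144, -288, 576, -1152]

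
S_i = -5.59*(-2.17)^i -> [-5.59, 12.13, -26.32, 57.12, -123.95]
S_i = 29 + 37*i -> [29, 66, 103, 140, 177]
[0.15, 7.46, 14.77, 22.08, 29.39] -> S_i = 0.15 + 7.31*i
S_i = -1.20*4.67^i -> [-1.2, -5.6, -26.17, -122.22, -570.75]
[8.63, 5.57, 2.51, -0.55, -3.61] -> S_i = 8.63 + -3.06*i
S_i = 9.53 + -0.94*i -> [9.53, 8.59, 7.65, 6.71, 5.77]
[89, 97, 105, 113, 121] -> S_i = 89 + 8*i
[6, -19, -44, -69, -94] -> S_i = 6 + -25*i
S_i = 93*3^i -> [93, 279, 837, 2511, 7533]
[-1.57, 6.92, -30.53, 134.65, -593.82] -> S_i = -1.57*(-4.41)^i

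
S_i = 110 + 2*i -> [110, 112, 114, 116, 118]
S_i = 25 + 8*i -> [25, 33, 41, 49, 57]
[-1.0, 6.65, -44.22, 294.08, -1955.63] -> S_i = -1.00*(-6.65)^i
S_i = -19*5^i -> [-19, -95, -475, -2375, -11875]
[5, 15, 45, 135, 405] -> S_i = 5*3^i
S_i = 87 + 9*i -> [87, 96, 105, 114, 123]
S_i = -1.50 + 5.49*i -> [-1.5, 3.99, 9.48, 14.97, 20.46]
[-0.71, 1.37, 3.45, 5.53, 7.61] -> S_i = -0.71 + 2.08*i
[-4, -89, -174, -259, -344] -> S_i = -4 + -85*i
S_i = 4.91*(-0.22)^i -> [4.91, -1.08, 0.24, -0.05, 0.01]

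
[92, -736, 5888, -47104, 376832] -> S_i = 92*-8^i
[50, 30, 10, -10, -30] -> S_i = 50 + -20*i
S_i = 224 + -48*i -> [224, 176, 128, 80, 32]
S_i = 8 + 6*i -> [8, 14, 20, 26, 32]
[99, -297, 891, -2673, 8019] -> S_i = 99*-3^i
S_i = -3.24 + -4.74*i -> [-3.24, -7.98, -12.72, -17.46, -22.2]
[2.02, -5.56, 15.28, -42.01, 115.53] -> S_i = 2.02*(-2.75)^i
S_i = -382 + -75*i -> [-382, -457, -532, -607, -682]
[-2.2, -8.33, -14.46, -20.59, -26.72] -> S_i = -2.20 + -6.13*i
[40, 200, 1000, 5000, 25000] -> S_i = 40*5^i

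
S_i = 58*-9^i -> [58, -522, 4698, -42282, 380538]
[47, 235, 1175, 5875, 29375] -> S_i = 47*5^i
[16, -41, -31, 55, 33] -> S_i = Random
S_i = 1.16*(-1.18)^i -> [1.16, -1.37, 1.62, -1.91, 2.25]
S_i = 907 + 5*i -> [907, 912, 917, 922, 927]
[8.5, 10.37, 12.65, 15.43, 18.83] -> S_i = 8.50*1.22^i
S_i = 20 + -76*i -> [20, -56, -132, -208, -284]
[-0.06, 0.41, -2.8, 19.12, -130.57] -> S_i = -0.06*(-6.83)^i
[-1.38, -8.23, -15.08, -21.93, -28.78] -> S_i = -1.38 + -6.85*i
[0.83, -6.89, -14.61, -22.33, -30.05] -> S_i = 0.83 + -7.72*i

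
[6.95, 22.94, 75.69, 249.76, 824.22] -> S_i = 6.95*3.30^i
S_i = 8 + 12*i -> [8, 20, 32, 44, 56]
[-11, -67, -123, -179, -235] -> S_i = -11 + -56*i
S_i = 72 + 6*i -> [72, 78, 84, 90, 96]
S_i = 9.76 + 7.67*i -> [9.76, 17.43, 25.1, 32.77, 40.44]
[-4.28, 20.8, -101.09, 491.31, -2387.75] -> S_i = -4.28*(-4.86)^i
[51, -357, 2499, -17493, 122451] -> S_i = 51*-7^i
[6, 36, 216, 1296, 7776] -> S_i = 6*6^i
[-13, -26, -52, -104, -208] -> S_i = -13*2^i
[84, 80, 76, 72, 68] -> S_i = 84 + -4*i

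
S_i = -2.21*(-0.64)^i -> [-2.21, 1.41, -0.91, 0.58, -0.37]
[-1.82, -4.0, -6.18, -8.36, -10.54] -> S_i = -1.82 + -2.18*i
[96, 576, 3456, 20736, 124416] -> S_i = 96*6^i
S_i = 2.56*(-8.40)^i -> [2.56, -21.5, 180.63, -1517.32, 12745.51]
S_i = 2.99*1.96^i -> [2.99, 5.86, 11.49, 22.51, 44.13]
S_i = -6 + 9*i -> [-6, 3, 12, 21, 30]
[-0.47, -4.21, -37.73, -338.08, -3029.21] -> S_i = -0.47*8.96^i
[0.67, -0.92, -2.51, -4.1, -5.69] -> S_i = 0.67 + -1.59*i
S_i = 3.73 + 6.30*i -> [3.73, 10.03, 16.33, 22.63, 28.93]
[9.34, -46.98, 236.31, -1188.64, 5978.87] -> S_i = 9.34*(-5.03)^i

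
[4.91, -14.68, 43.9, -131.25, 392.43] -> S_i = 4.91*(-2.99)^i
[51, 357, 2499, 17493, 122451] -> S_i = 51*7^i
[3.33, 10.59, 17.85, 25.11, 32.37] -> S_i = 3.33 + 7.26*i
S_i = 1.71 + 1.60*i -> [1.71, 3.31, 4.91, 6.51, 8.11]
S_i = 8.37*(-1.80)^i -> [8.37, -15.07, 27.12, -48.81, 87.86]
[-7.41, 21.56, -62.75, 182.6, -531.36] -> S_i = -7.41*(-2.91)^i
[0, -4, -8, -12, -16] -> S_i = 0 + -4*i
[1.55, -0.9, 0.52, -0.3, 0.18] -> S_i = 1.55*(-0.58)^i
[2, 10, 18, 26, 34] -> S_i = 2 + 8*i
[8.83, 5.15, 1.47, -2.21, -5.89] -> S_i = 8.83 + -3.68*i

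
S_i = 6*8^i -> [6, 48, 384, 3072, 24576]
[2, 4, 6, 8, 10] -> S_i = 2 + 2*i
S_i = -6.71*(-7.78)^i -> [-6.71, 52.2, -406.15, 3159.81, -24583.34]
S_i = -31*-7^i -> [-31, 217, -1519, 10633, -74431]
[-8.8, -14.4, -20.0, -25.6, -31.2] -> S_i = -8.80 + -5.60*i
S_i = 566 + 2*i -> [566, 568, 570, 572, 574]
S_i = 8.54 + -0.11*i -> [8.54, 8.43, 8.32, 8.21, 8.1]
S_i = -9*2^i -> [-9, -18, -36, -72, -144]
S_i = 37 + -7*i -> [37, 30, 23, 16, 9]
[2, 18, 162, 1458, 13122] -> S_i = 2*9^i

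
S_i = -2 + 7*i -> [-2, 5, 12, 19, 26]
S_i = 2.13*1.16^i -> [2.13, 2.47, 2.87, 3.32, 3.86]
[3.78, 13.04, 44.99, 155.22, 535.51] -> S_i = 3.78*3.45^i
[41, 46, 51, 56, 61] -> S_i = 41 + 5*i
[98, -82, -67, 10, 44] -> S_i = Random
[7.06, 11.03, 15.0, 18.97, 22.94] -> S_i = 7.06 + 3.97*i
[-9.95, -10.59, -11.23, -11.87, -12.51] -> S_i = -9.95 + -0.64*i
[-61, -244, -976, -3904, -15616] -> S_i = -61*4^i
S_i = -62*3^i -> [-62, -186, -558, -1674, -5022]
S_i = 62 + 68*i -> [62, 130, 198, 266, 334]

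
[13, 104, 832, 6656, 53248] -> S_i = 13*8^i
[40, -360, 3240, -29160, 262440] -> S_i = 40*-9^i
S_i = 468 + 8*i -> [468, 476, 484, 492, 500]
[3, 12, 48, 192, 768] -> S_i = 3*4^i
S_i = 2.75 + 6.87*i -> [2.75, 9.62, 16.49, 23.36, 30.23]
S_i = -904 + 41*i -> [-904, -863, -822, -781, -740]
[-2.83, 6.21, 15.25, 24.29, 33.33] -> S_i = -2.83 + 9.04*i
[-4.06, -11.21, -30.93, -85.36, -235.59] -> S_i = -4.06*2.76^i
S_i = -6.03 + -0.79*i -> [-6.03, -6.82, -7.61, -8.4, -9.19]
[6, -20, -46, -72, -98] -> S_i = 6 + -26*i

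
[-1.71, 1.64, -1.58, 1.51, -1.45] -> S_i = -1.71*(-0.96)^i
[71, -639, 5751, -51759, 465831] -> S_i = 71*-9^i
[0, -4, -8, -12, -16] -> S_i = 0 + -4*i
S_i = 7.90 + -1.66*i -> [7.9, 6.24, 4.58, 2.92, 1.26]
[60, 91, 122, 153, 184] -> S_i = 60 + 31*i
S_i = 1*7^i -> [1, 7, 49, 343, 2401]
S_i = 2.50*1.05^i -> [2.5, 2.62, 2.76, 2.89, 3.04]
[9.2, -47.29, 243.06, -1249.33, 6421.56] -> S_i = 9.20*(-5.14)^i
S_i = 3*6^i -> [3, 18, 108, 648, 3888]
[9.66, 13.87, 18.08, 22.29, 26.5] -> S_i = 9.66 + 4.21*i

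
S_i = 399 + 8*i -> [399, 407, 415, 423, 431]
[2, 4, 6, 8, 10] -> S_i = 2 + 2*i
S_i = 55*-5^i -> [55, -275, 1375, -6875, 34375]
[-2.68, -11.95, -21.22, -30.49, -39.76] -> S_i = -2.68 + -9.27*i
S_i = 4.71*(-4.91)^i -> [4.71, -23.13, 113.55, -557.53, 2737.45]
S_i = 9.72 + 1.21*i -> [9.72, 10.93, 12.14, 13.35, 14.56]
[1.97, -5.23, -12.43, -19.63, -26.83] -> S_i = 1.97 + -7.20*i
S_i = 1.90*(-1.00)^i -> [1.9, -1.9, 1.9, -1.9, 1.9]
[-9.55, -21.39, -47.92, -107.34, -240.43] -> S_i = -9.55*2.24^i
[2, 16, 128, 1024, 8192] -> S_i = 2*8^i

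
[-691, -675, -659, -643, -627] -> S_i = -691 + 16*i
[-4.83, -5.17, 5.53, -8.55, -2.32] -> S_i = Random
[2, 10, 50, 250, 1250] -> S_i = 2*5^i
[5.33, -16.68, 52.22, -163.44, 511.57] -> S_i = 5.33*(-3.13)^i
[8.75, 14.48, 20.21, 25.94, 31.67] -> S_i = 8.75 + 5.73*i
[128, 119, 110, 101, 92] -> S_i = 128 + -9*i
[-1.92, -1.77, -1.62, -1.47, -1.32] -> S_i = -1.92 + 0.15*i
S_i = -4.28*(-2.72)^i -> [-4.28, 11.64, -31.67, 86.13, -234.27]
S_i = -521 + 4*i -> [-521, -517, -513, -509, -505]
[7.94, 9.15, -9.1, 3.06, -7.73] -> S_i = Random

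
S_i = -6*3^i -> [-6, -18, -54, -162, -486]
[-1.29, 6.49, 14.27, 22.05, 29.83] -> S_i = -1.29 + 7.78*i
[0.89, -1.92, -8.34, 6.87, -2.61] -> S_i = Random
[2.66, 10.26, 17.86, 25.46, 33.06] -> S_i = 2.66 + 7.60*i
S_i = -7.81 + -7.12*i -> [-7.81, -14.93, -22.05, -29.17, -36.29]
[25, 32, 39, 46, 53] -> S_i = 25 + 7*i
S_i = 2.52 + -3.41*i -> [2.52, -0.89, -4.3, -7.71, -11.12]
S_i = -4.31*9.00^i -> [-4.31, -38.79, -349.11, -3141.99, -28277.91]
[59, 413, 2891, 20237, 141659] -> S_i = 59*7^i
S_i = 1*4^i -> [1, 4, 16, 64, 256]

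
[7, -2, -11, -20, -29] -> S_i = 7 + -9*i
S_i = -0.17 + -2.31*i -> [-0.17, -2.48, -4.79, -7.1, -9.41]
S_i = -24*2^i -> [-24, -48, -96, -192, -384]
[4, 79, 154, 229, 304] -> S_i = 4 + 75*i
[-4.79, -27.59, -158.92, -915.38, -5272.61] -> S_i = -4.79*5.76^i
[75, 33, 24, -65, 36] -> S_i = Random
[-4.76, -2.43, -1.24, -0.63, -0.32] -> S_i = -4.76*0.51^i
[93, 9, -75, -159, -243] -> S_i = 93 + -84*i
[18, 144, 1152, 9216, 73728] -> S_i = 18*8^i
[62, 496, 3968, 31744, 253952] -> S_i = 62*8^i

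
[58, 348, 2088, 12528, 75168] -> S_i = 58*6^i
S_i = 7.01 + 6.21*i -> [7.01, 13.22, 19.43, 25.64, 31.85]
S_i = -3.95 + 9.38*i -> [-3.95, 5.43, 14.81, 24.19, 33.57]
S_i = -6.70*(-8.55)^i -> [-6.7, 57.28, -489.79, 4187.68, -35804.64]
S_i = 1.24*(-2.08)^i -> [1.24, -2.58, 5.36, -11.16, 23.21]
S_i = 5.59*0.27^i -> [5.59, 1.51, 0.41, 0.11, 0.03]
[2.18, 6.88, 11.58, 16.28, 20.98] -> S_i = 2.18 + 4.70*i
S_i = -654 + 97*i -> [-654, -557, -460, -363, -266]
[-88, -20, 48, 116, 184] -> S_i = -88 + 68*i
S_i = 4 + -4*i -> [4, 0, -4, -8, -12]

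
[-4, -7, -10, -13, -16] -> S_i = -4 + -3*i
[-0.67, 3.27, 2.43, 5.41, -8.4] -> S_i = Random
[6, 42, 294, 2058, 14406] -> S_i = 6*7^i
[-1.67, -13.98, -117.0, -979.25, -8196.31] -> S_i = -1.67*8.37^i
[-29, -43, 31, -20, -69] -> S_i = Random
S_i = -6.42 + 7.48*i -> [-6.42, 1.06, 8.54, 16.02, 23.5]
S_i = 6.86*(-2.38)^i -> [6.86, -16.33, 38.86, -92.48, 220.11]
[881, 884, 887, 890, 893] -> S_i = 881 + 3*i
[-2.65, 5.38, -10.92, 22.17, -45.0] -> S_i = -2.65*(-2.03)^i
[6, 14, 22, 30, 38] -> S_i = 6 + 8*i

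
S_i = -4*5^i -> [-4, -20, -100, -500, -2500]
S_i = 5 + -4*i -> [5, 1, -3, -7, -11]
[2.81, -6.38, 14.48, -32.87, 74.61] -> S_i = 2.81*(-2.27)^i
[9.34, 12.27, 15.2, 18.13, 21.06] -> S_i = 9.34 + 2.93*i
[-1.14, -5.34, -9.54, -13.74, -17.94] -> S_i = -1.14 + -4.20*i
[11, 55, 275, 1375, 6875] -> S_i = 11*5^i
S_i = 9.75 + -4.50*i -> [9.75, 5.25, 0.75, -3.75, -8.25]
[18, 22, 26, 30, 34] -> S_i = 18 + 4*i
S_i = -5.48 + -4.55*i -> [-5.48, -10.03, -14.58, -19.13, -23.68]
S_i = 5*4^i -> [5, 20, 80, 320, 1280]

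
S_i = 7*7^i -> [7, 49, 343, 2401, 16807]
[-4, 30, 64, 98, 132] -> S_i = -4 + 34*i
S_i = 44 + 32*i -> [44, 76, 108, 140, 172]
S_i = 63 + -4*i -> [63, 59, 55, 51, 47]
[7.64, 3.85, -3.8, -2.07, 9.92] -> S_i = Random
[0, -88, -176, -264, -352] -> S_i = 0 + -88*i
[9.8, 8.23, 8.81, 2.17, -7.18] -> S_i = Random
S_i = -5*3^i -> [-5, -15, -45, -135, -405]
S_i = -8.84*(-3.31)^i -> [-8.84, 29.26, -96.85, 320.58, -1061.12]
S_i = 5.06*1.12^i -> [5.06, 5.67, 6.35, 7.11, 7.96]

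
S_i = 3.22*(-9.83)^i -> [3.22, -31.65, 311.15, -3058.56, 30065.6]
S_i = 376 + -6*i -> [376, 370, 364, 358, 352]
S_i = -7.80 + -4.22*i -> [-7.8, -12.02, -16.24, -20.46, -24.68]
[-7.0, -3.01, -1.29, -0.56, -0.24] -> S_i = -7.00*0.43^i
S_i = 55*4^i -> [55, 220, 880, 3520, 14080]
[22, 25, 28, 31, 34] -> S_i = 22 + 3*i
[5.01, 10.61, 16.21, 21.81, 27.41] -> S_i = 5.01 + 5.60*i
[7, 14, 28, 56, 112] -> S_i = 7*2^i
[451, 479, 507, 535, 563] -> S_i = 451 + 28*i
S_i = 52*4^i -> [52, 208, 832, 3328, 13312]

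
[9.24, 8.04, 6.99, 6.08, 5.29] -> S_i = 9.24*0.87^i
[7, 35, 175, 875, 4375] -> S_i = 7*5^i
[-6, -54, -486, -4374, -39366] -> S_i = -6*9^i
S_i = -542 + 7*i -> [-542, -535, -528, -521, -514]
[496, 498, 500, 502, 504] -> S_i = 496 + 2*i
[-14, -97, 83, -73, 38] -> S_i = Random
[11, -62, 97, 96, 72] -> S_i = Random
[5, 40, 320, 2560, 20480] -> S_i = 5*8^i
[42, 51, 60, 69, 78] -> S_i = 42 + 9*i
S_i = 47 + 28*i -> [47, 75, 103, 131, 159]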